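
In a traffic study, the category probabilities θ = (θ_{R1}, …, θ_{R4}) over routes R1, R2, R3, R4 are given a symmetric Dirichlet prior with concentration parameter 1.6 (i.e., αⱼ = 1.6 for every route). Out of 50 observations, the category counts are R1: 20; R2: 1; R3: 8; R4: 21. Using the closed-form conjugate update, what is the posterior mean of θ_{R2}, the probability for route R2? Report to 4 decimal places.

The Dirichlet prior is conjugate to the Multinomial likelihood: each posterior αⱼ = prior αⱼ + observed count nⱼ.
Posterior concentration: (21.6, 2.6, 9.6, 22.6), total = 56.4.
E[θ_{R2}|data] = α_{R2}/Σα = 2.6/56.4 = 0.0461.

0.0461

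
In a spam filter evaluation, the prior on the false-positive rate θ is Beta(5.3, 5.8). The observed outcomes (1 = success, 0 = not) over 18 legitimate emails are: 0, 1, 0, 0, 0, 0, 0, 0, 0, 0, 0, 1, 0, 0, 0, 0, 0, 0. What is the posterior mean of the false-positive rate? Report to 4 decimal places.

The Beta prior is conjugate to a Binomial/Bernoulli likelihood; the update adds successes to α and failures to β.
Posterior: Beta(α+k, β+n−k) = Beta(5.3+2, 5.8+16) = Beta(7.3, 21.8).
Posterior mean = α/(α+β) = 7.3/29.1 = 0.2509.

0.2509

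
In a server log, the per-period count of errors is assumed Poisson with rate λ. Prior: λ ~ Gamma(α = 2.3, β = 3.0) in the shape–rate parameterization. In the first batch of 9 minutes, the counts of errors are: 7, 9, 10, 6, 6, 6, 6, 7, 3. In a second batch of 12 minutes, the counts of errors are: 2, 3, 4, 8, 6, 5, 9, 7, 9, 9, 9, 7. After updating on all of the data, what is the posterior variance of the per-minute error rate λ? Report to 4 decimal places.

0.2436

With a Gamma(shape α, rate β) prior, the Poisson likelihood is conjugate: the posterior is Gamma(α + ΣXᵢ, β + n).
Batch 1: sum of counts S = 60 over n = 9 minutes.
After batch 1: Gamma(α+S, β+n) = Gamma(2.3+60, 3.0+9) = Gamma(62.3, 12.0).
Batch 2: sum of counts S = 78 over n = 12 minutes.
After batch 2: Gamma(α+S, β+n) = Gamma(62.3+78, 12.0+12) = Gamma(140.3, 24.0).
Var = α/β² = 140.3/24.0² = 0.2436.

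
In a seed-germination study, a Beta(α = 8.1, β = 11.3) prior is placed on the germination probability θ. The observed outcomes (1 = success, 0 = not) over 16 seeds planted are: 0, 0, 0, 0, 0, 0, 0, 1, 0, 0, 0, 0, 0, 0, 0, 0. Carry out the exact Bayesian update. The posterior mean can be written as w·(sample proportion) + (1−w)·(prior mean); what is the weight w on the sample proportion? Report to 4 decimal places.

The Beta prior is conjugate to a Binomial/Bernoulli likelihood; the update adds successes to α and failures to β.
Posterior mean = (α₀+k)/(α₀+β₀+n) = [n/(α₀+β₀+n)]·(k/n) + [(α₀+β₀)/(α₀+β₀+n)]·α₀/(α₀+β₀), so only n and the prior enter the weight.
The weight on the data is w = n/(α₀+β₀+n) = 16/(8.1+11.3+16) = 16/35.4 = 0.4520.

0.4520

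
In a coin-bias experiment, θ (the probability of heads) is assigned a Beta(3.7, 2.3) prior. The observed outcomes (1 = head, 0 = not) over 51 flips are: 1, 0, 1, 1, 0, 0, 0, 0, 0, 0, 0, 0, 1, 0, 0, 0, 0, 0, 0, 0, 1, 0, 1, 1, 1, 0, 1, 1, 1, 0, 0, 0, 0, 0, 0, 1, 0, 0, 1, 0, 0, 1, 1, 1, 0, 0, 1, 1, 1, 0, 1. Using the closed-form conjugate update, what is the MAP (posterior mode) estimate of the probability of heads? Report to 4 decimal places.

0.4127

The Beta prior is conjugate to a Binomial/Bernoulli likelihood; the update adds successes to α and failures to β.
Posterior: Beta(α+k, β+n−k) = Beta(3.7+20, 2.3+31) = Beta(23.7, 33.3).
Mode of Beta(a,b) for a,b>1 is (a−1)/(a+b−2) = 22.7/55.0 = 0.4127.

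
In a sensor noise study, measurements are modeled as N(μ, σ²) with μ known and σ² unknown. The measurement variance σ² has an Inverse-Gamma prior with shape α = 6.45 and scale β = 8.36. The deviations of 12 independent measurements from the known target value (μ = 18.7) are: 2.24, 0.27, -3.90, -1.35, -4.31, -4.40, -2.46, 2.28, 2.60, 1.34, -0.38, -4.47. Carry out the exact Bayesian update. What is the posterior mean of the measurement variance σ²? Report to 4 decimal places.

5.0965

With known mean μ and an Inverse-Gamma(α, β) prior on σ², the Normal likelihood is conjugate: posterior is Inv-Gamma(α + n/2, β + Σ(xᵢ−μ)²/2).
Σ(xᵢ−μ)² = (2.24)² + (0.27)² + (-3.90)² + (-1.35)² + (-4.31)² + (-4.40)² + (-2.46)² + (2.28)² + (2.60)² + (1.34)² + (-0.38)² + (-4.47)² = 99.9900.
Posterior: Inv-Gamma(6.45 + 12/2, 8.36 + 99.9900/2) = Inv-Gamma(12.45, 58.35500).
E[σ²|data] = β/(α−1) = 58.35500/11.45 = 5.0965.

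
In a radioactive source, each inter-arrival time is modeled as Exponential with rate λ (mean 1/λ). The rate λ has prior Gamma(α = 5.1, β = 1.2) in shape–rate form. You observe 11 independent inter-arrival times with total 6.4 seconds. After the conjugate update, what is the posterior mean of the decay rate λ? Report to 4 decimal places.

With a Gamma(shape α, rate β) prior on the exponential rate λ, the posterior after n observations with total T = Σxᵢ is Gamma(α+n, β+T).
Posterior: Gamma(5.1+11, 1.2+6.4) = Gamma(16.1, 7.6).
Posterior mean of λ = α/β = 16.1/7.6 = 2.1184.

2.1184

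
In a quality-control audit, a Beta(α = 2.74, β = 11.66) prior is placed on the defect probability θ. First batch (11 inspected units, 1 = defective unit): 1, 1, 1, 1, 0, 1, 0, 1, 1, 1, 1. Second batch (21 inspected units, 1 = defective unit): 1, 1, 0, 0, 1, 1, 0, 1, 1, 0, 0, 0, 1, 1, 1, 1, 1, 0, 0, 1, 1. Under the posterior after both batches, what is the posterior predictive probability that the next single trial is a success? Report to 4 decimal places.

0.5332

The Beta prior is conjugate to a Binomial/Bernoulli likelihood; the update adds successes to α and failures to β.
After batch 1: Beta(2.74+9, 11.66+2) = Beta(11.74, 13.66).
After batch 2: Beta(11.74+13, 13.66+8) = Beta(24.74, 21.66).
For a single future Bernoulli trial, P(success | data) = α/(α+β) = 0.5332.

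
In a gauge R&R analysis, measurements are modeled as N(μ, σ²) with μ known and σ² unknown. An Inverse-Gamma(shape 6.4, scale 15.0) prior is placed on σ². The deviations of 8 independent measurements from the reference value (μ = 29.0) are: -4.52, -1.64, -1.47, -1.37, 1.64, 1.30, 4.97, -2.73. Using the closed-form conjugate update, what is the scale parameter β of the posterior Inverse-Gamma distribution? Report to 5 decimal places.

46.84560

With known mean μ and an Inverse-Gamma(α, β) prior on σ², the Normal likelihood is conjugate: posterior is Inv-Gamma(α + n/2, β + Σ(xᵢ−μ)²/2).
Σ(xᵢ−μ)² = (-4.52)² + (-1.64)² + (-1.47)² + (-1.37)² + (1.64)² + (1.30)² + (4.97)² + (-2.73)² = 63.6912.
Posterior: Inv-Gamma(6.4 + 8/2, 15.0 + 63.6912/2) = Inv-Gamma(10.40, 46.84560).
Posterior β = 46.84560.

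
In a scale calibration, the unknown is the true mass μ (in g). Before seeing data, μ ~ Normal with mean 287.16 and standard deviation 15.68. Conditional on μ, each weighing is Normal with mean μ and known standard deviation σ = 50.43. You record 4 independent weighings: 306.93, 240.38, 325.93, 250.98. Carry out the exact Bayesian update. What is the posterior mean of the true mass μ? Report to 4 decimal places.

For Normal data with known variance σ², a Normal(μ₀, σ₀²) prior on μ is conjugate. Posterior precision = 1/σ₀² + n/σ²; posterior mean is the precision-weighted average of μ₀ and x̄.
Σxᵢ = 306.93 + 240.38 + 325.93 + 250.98 = 1124.22, so n·x̄ = 1124.22.
σ₀² = 15.68² = 245.8624, σ² = 50.43² = 2543.1849; σ² + n·σ₀² = 2543.1849 + 4·245.8624 = 3526.6345.
Posterior mean = (μ₀/σ₀² + n·x̄/σ²)/(1/σ₀² + n/σ²) = (σ²·μ₀ + σ₀²·n·x̄)/(σ² + n·σ₀²) = (2543.1849·287.16 + 245.8624·1124.22)/3526.6345 = 1006704.403212/3526.6345 = 285.4575.

285.4575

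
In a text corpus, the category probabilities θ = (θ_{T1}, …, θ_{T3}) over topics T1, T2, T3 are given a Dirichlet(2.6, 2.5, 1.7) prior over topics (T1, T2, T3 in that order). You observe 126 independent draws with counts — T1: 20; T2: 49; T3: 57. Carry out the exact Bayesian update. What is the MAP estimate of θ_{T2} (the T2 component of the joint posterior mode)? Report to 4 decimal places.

The Dirichlet prior is conjugate to the Multinomial likelihood: each posterior αⱼ = prior αⱼ + observed count nⱼ.
Posterior concentration: (22.6, 51.5, 58.7), total = 132.8.
Joint mode component: (α_{T2}−1)/(Σα−K) = 50.5/129.8 = 0.3891.

0.3891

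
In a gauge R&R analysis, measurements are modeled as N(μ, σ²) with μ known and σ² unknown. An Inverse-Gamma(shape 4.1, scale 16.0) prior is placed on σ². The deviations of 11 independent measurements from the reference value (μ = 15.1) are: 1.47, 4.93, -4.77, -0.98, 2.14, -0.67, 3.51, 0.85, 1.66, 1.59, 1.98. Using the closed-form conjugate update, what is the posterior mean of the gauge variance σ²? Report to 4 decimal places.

With known mean μ and an Inverse-Gamma(α, β) prior on σ², the Normal likelihood is conjugate: posterior is Inv-Gamma(α + n/2, β + Σ(xᵢ−μ)²/2).
Σ(xᵢ−μ)² = (1.47)² + (4.93)² + (-4.77)² + (-0.98)² + (2.14)² + (-0.67)² + (3.51)² + (0.85)² + (1.66)² + (1.59)² + (1.98)² = 77.4543.
Posterior: Inv-Gamma(4.1 + 11/2, 16.0 + 77.4543/2) = Inv-Gamma(9.60, 54.72715).
E[σ²|data] = β/(α−1) = 54.72715/8.60 = 6.3636.

6.3636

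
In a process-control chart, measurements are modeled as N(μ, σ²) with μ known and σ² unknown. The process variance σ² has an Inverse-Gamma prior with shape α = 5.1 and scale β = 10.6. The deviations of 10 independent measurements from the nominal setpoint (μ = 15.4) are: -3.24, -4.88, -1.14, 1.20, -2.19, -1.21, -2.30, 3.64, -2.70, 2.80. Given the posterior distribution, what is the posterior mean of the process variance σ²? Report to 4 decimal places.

With known mean μ and an Inverse-Gamma(α, β) prior on σ², the Normal likelihood is conjugate: posterior is Inv-Gamma(α + n/2, β + Σ(xᵢ−μ)²/2).
Σ(xᵢ−μ)² = (-3.24)² + (-4.88)² + (-1.14)² + (1.20)² + (-2.19)² + (-1.21)² + (-2.30)² + (3.64)² + (-2.70)² + (2.80)² = 76.9814.
Posterior: Inv-Gamma(5.1 + 10/2, 10.6 + 76.9814/2) = Inv-Gamma(10.10, 49.09070).
E[σ²|data] = β/(α−1) = 49.09070/9.10 = 5.3946.

5.3946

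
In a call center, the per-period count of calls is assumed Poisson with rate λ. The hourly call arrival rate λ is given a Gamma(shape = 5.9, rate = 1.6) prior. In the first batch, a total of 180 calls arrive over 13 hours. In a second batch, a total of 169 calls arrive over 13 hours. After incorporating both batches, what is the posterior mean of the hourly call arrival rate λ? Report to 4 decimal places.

12.8587

With a Gamma(shape α, rate β) prior, the Poisson likelihood is conjugate: the posterior is Gamma(α + ΣXᵢ, β + n).
After batch 1: Gamma(α+S, β+n) = Gamma(5.9+180, 1.6+13) = Gamma(185.9, 14.6).
After batch 2: Gamma(α+S, β+n) = Gamma(185.9+169, 14.6+13) = Gamma(354.9, 27.6).
Posterior mean = α/β = 354.9/27.6 = 12.8587.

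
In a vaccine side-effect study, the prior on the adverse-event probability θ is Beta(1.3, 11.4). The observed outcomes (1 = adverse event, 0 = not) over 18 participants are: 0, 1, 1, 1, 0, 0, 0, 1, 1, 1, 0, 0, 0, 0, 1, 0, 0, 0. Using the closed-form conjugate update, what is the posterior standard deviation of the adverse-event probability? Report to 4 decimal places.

The Beta prior is conjugate to a Binomial/Bernoulli likelihood; the update adds successes to α and failures to β.
Posterior: Beta(α+k, β+n−k) = Beta(1.3+7, 11.4+11) = Beta(8.3, 22.4).
Var = αβ/((α+β)²(α+β+1)) = 8.3·22.4/(30.7²·31.7) = 0.00622286; SD = √0.00622286 = 0.0789.

0.0789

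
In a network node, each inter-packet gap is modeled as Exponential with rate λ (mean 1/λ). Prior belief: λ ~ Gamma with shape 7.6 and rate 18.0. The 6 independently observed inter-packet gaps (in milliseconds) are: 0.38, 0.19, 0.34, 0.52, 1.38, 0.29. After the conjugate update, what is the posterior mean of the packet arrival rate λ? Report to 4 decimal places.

With a Gamma(shape α, rate β) prior on the exponential rate λ, the posterior after n observations with total T = Σxᵢ is Gamma(α+n, β+T).
Sum of observations T = 3.10 milliseconds; n = 6.
Posterior: Gamma(7.6+6, 18.0+3.10) = Gamma(13.6, 21.10).
Posterior mean of λ = α/β = 13.6/21.10 = 0.6445.

0.6445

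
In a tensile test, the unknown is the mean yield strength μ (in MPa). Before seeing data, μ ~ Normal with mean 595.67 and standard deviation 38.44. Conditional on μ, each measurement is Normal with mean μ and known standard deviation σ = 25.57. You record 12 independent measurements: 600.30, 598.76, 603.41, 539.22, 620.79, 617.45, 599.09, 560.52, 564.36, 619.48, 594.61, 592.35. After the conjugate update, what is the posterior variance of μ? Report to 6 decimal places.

52.547791

For Normal data with known variance σ², a Normal(μ₀, σ₀²) prior on μ is conjugate. Posterior precision = 1/σ₀² + n/σ²; posterior mean is the precision-weighted average of μ₀ and x̄.
σ₀² = 38.44² = 1477.6336, σ² = 25.57² = 653.8249; σ² + n·σ₀² = 653.8249 + 12·1477.6336 = 18385.4281.
Posterior precision = 1/σ₀² + n/σ² = 1/1477.6336 + 12/653.8249 = (σ² + n·σ₀²)/(σ₀²σ²) = 18385.4281/(1477.6336·653.8249); posterior variance σₙ² = σ₀²σ²/(σ² + n·σ₀²) = 1477.6336·653.8249/18385.4281 = 52.547791.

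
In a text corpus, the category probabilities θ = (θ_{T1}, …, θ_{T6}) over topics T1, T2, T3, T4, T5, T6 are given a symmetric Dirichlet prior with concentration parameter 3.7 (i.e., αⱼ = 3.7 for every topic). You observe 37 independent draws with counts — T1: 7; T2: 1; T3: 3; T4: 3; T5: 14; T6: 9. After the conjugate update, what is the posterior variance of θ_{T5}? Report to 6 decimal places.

0.003482

The Dirichlet prior is conjugate to the Multinomial likelihood: each posterior αⱼ = prior αⱼ + observed count nⱼ.
Posterior concentration: (10.7, 4.7, 6.7, 6.7, 17.7, 12.7), total = 59.2.
Var[θ_j] = α_j(Σα−α_j)/((Σα)²(Σα+1)) = 17.7·41.5/(59.2²·60.2) = 0.003482.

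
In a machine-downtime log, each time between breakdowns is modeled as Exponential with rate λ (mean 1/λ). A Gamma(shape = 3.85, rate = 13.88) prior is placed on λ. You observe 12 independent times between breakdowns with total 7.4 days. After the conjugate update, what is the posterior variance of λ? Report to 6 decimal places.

0.035001

With a Gamma(shape α, rate β) prior on the exponential rate λ, the posterior after n observations with total T = Σxᵢ is Gamma(α+n, β+T).
Posterior: Gamma(3.85+12, 13.88+7.4) = Gamma(15.85, 21.28).
Var = α/β² = 0.035001.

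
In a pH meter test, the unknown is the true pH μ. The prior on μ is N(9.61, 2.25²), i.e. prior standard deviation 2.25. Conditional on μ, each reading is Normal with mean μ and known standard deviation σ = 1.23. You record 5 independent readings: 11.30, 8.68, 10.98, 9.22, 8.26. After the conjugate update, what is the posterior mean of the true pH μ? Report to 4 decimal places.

9.6836

For Normal data with known variance σ², a Normal(μ₀, σ₀²) prior on μ is conjugate. Posterior precision = 1/σ₀² + n/σ²; posterior mean is the precision-weighted average of μ₀ and x̄.
Σxᵢ = 11.30 + 8.68 + 10.98 + 9.22 + 8.26 = 48.44, so n·x̄ = 48.44.
σ₀² = 2.25² = 5.0625, σ² = 1.23² = 1.5129; σ² + n·σ₀² = 1.5129 + 5·5.0625 = 26.8254.
Posterior mean = (μ₀/σ₀² + n·x̄/σ²)/(1/σ₀² + n/σ²) = (σ²·μ₀ + σ₀²·n·x̄)/(σ² + n·σ₀²) = (1.5129·9.61 + 5.0625·48.44)/26.8254 = 259.766469/26.8254 = 9.6836.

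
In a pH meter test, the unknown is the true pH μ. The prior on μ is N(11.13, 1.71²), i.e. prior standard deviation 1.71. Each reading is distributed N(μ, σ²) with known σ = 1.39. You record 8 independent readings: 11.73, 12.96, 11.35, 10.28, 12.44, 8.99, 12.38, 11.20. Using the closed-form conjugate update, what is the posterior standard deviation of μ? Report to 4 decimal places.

0.4723

For Normal data with known variance σ², a Normal(μ₀, σ₀²) prior on μ is conjugate. Posterior precision = 1/σ₀² + n/σ²; posterior mean is the precision-weighted average of μ₀ and x̄.
σ₀² = 1.71² = 2.9241, σ² = 1.39² = 1.9321; σ² + n·σ₀² = 1.9321 + 8·2.9241 = 25.3249.
Posterior precision = 1/σ₀² + n/σ² = 1/2.9241 + 8/1.9321 = (σ² + n·σ₀²)/(σ₀²σ²) = 25.3249/(2.9241·1.9321); posterior variance σₙ² = σ₀²σ²/(σ² + n·σ₀²) = 2.9241·1.9321/25.3249 = 0.223087.
Posterior SD = √σₙ² = √(2.9241·1.9321/25.3249) = 0.4723.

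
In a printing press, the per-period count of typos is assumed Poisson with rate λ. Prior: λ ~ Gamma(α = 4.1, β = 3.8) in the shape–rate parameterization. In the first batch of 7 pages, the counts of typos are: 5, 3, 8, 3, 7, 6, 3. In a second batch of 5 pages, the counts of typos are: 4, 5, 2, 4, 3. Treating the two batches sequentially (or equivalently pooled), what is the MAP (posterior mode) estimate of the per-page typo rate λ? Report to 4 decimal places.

3.5506

With a Gamma(shape α, rate β) prior, the Poisson likelihood is conjugate: the posterior is Gamma(α + ΣXᵢ, β + n).
Batch 1: sum of counts S = 35 over n = 7 pages.
After batch 1: Gamma(α+S, β+n) = Gamma(4.1+35, 3.8+7) = Gamma(39.1, 10.8).
Batch 2: sum of counts S = 18 over n = 5 pages.
After batch 2: Gamma(α+S, β+n) = Gamma(39.1+18, 10.8+5) = Gamma(57.1, 15.8).
Mode of Gamma(α,β) for α≥1 is (α−1)/β = 56.1/15.8 = 3.5506.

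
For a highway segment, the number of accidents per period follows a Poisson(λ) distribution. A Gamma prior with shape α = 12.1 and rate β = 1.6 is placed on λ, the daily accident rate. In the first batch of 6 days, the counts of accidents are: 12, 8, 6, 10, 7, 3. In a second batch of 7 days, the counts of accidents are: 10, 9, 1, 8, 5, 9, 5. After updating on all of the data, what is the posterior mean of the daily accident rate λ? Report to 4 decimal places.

7.1986

With a Gamma(shape α, rate β) prior, the Poisson likelihood is conjugate: the posterior is Gamma(α + ΣXᵢ, β + n).
Batch 1: sum of counts S = 46 over n = 6 days.
After batch 1: Gamma(α+S, β+n) = Gamma(12.1+46, 1.6+6) = Gamma(58.1, 7.6).
Batch 2: sum of counts S = 47 over n = 7 days.
After batch 2: Gamma(α+S, β+n) = Gamma(58.1+47, 7.6+7) = Gamma(105.1, 14.6).
Posterior mean = α/β = 105.1/14.6 = 7.1986.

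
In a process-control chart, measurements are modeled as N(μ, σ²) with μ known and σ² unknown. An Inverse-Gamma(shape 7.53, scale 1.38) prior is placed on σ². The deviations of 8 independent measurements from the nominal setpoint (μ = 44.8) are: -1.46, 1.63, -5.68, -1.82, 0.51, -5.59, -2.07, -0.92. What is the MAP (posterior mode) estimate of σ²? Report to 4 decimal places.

With known mean μ and an Inverse-Gamma(α, β) prior on σ², the Normal likelihood is conjugate: posterior is Inv-Gamma(α + n/2, β + Σ(xᵢ−μ)²/2).
Σ(xᵢ−μ)² = (-1.46)² + (1.63)² + (-5.68)² + (-1.82)² + (0.51)² + (-5.59)² + (-2.07)² + (-0.92)² = 77.0028.
Posterior: Inv-Gamma(7.53 + 8/2, 1.38 + 77.0028/2) = Inv-Gamma(11.53, 39.88140).
Mode = β/(α+1) = 39.88140/12.53 = 3.1829.

3.1829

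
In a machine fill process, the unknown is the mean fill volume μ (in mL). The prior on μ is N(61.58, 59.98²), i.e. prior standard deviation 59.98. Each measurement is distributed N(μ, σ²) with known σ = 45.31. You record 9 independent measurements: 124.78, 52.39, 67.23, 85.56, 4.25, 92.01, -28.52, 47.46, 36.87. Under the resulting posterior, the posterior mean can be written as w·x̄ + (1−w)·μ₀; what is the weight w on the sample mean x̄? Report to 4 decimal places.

For Normal data with known variance σ², a Normal(μ₀, σ₀²) prior on μ is conjugate. Posterior precision = 1/σ₀² + n/σ²; posterior mean is the precision-weighted average of μ₀ and x̄.
σ₀² = 59.98² = 3597.6004, σ² = 45.31² = 2052.9961. Prior precision 1/σ₀² = 1/3597.6004; data precision n/σ² = 9/2052.9961.
w = (n/σ²)/(1/σ₀² + n/σ²) = n·σ₀²/(σ² + n·σ₀²) = 9·3597.6004/(2052.9961 + 9·3597.6004) = 32378.4036/34431.3997 = 0.9404.

0.9404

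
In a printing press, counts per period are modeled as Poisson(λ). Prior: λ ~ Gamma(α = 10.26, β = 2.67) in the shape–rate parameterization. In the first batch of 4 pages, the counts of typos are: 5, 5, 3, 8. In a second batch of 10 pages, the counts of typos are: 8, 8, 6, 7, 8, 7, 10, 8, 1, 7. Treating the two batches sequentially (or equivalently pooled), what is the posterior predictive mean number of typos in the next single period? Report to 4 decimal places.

With a Gamma(shape α, rate β) prior, the Poisson likelihood is conjugate: the posterior is Gamma(α + ΣXᵢ, β + n).
Batch 1: sum of counts S = 21 over n = 4 pages.
After batch 1: Gamma(α+S, β+n) = Gamma(10.26+21, 2.67+4) = Gamma(31.26, 6.67).
Batch 2: sum of counts S = 70 over n = 10 pages.
After batch 2: Gamma(α+S, β+n) = Gamma(31.26+70, 6.67+10) = Gamma(101.26, 16.67).
The predictive distribution for one future period is NegBinom with mean α/β = 6.0744.

6.0744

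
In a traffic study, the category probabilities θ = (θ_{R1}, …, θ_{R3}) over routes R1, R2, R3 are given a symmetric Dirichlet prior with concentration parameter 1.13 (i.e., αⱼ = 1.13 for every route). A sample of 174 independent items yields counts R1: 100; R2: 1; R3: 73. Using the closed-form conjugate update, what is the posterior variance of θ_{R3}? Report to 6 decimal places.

0.001364

The Dirichlet prior is conjugate to the Multinomial likelihood: each posterior αⱼ = prior αⱼ + observed count nⱼ.
Posterior concentration: (101.13, 2.13, 74.13), total = 177.39.
Var[θ_j] = α_j(Σα−α_j)/((Σα)²(Σα+1)) = 74.13·103.26/(177.39²·178.39) = 0.001364.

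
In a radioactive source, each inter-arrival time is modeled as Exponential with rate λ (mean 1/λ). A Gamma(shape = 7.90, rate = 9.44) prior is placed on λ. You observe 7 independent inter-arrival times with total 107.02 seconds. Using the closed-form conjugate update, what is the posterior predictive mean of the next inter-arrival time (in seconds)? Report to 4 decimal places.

With a Gamma(shape α, rate β) prior on the exponential rate λ, the posterior after n observations with total T = Σxᵢ is Gamma(α+n, β+T).
Posterior: Gamma(7.90+7, 9.44+107.02) = Gamma(14.90, 116.46).
The predictive distribution for the next observation is Lomax; its mean is β/(α−1) = 116.46/13.90 = 8.3784.

8.3784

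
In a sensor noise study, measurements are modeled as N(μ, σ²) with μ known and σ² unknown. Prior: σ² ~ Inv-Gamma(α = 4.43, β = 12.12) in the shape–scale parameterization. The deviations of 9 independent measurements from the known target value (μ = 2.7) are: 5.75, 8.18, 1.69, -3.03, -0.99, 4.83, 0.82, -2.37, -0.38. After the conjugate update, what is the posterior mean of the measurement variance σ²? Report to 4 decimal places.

10.5293

With known mean μ and an Inverse-Gamma(α, β) prior on σ², the Normal likelihood is conjugate: posterior is Inv-Gamma(α + n/2, β + Σ(xᵢ−μ)²/2).
Σ(xᵢ−μ)² = (5.75)² + (8.18)² + (1.69)² + (-3.03)² + (-0.99)² + (4.83)² + (0.82)² + (-2.37)² + (-0.38)² = 142.7546.
Posterior: Inv-Gamma(4.43 + 9/2, 12.12 + 142.7546/2) = Inv-Gamma(8.93, 83.49730).
E[σ²|data] = β/(α−1) = 83.49730/7.93 = 10.5293.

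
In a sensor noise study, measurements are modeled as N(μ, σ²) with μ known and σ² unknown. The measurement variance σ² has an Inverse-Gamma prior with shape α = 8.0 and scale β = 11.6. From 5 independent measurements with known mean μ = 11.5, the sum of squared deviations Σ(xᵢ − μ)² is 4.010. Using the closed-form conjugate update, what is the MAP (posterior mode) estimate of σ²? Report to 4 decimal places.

With known mean μ and an Inverse-Gamma(α, β) prior on σ², the Normal likelihood is conjugate: posterior is Inv-Gamma(α + n/2, β + Σ(xᵢ−μ)²/2).
Posterior: Inv-Gamma(8.0 + 5/2, 11.6 + 4.010/2) = Inv-Gamma(10.50, 13.6050).
Mode = β/(α+1) = 13.6050/11.50 = 1.1830.

1.1830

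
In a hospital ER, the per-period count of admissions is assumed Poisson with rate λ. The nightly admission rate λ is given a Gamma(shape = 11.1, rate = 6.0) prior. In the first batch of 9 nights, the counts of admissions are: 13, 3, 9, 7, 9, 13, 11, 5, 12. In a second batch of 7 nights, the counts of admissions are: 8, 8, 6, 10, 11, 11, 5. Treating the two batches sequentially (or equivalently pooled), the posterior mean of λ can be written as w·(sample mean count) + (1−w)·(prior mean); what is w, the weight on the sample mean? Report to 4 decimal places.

With a Gamma(shape α, rate β) prior, the Poisson likelihood is conjugate: the posterior is Gamma(α + ΣXᵢ, β + n).
Total number of nights: n = 9 + 7 = 16.
Posterior mean = (α₀+S)/(β₀+n) = [n/(β₀+n)]·(S/n) + [β₀/(β₀+n)]·(α₀/β₀), so only n and β₀ enter the weight.
Weight on data w = n/(β₀+n) = 16/(6.0+16) = 16/22.0 = 0.7273.

0.7273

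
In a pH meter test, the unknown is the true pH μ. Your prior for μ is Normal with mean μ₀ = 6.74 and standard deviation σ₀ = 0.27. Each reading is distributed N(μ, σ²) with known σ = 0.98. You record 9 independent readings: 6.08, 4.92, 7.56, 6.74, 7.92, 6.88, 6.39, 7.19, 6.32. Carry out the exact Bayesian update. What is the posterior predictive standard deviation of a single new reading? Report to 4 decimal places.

1.0019

For Normal data with known variance σ², a Normal(μ₀, σ₀²) prior on μ is conjugate. Posterior precision = 1/σ₀² + n/σ²; posterior mean is the precision-weighted average of μ₀ and x̄.
σ₀² = 0.27² = 0.0729, σ² = 0.98² = 0.9604; σ² + n·σ₀² = 0.9604 + 9·0.0729 = 1.6165.
Posterior precision = 1/σ₀² + n/σ² = 1/0.0729 + 9/0.9604 = (σ² + n·σ₀²)/(σ₀²σ²) = 1.6165/(0.0729·0.9604); posterior variance σₙ² = σ₀²σ²/(σ² + n·σ₀²) = 0.0729·0.9604/1.6165 = 0.043312.
Predictive variance for one new observation = σₙ² + σ² = 0.0729·0.9604/1.6165 + 0.9604 = σ²·(σ₀² + 1.6165)/1.6165 = 0.9604·1.6894/1.6165 = 1.003712; SD = √(0.9604·1.6894/1.6165) = 1.0019.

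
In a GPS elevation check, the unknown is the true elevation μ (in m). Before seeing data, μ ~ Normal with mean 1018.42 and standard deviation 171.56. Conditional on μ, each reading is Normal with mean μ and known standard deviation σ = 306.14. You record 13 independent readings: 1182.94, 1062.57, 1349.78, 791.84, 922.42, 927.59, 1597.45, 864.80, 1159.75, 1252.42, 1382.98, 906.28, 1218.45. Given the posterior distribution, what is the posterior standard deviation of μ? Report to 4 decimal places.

76.0981

For Normal data with known variance σ², a Normal(μ₀, σ₀²) prior on μ is conjugate. Posterior precision = 1/σ₀² + n/σ²; posterior mean is the precision-weighted average of μ₀ and x̄.
σ₀² = 171.56² = 29432.8336, σ² = 306.14² = 93721.6996; σ² + n·σ₀² = 93721.6996 + 13·29432.8336 = 476348.5364.
Posterior precision = 1/σ₀² + n/σ² = 1/29432.8336 + 13/93721.6996 = (σ² + n·σ₀²)/(σ₀²σ²) = 476348.5364/(29432.8336·93721.6996); posterior variance σₙ² = σ₀²σ²/(σ² + n·σ₀²) = 29432.8336·93721.6996/476348.5364 = 5790.917738.
Posterior SD = √σₙ² = √(29432.8336·93721.6996/476348.5364) = 76.0981.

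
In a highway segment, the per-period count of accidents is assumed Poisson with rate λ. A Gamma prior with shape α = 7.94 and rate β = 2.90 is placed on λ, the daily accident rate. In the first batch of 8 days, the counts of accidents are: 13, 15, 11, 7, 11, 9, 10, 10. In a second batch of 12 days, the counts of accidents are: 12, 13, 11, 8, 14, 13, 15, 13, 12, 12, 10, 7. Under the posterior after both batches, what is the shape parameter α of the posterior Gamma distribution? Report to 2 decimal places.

With a Gamma(shape α, rate β) prior, the Poisson likelihood is conjugate: the posterior is Gamma(α + ΣXᵢ, β + n).
Batch 1: sum of counts S = 86 over n = 8 days.
After batch 1: Gamma(α+S, β+n) = Gamma(7.94+86, 2.90+8) = Gamma(93.94, 10.90).
Batch 2: sum of counts S = 140 over n = 12 days.
After batch 2: Gamma(α+S, β+n) = Gamma(93.94+140, 10.90+12) = Gamma(233.94, 22.90).
Posterior α = 233.94.

233.94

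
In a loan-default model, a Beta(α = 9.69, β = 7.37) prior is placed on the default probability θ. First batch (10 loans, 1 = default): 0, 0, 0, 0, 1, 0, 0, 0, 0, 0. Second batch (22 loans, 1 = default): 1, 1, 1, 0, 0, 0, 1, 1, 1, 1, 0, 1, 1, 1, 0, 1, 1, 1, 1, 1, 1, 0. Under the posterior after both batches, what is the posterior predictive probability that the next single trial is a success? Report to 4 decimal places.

The Beta prior is conjugate to a Binomial/Bernoulli likelihood; the update adds successes to α and failures to β.
After batch 1: Beta(9.69+1, 7.37+9) = Beta(10.69, 16.37).
After batch 2: Beta(10.69+16, 16.37+6) = Beta(26.69, 22.37).
For a single future Bernoulli trial, P(success | data) = α/(α+β) = 0.5440.

0.5440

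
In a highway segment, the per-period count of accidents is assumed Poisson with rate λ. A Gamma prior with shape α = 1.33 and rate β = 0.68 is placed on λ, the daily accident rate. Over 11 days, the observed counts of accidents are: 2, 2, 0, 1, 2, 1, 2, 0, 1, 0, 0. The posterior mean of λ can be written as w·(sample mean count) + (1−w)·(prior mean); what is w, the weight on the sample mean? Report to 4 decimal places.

0.9418

With a Gamma(shape α, rate β) prior, the Poisson likelihood is conjugate: the posterior is Gamma(α + ΣXᵢ, β + n).
Posterior mean = (α₀+S)/(β₀+n) = [n/(β₀+n)]·(S/n) + [β₀/(β₀+n)]·(α₀/β₀), so only n and β₀ enter the weight.
Weight on data w = n/(β₀+n) = 11/(0.68+11) = 11/11.68 = 0.9418.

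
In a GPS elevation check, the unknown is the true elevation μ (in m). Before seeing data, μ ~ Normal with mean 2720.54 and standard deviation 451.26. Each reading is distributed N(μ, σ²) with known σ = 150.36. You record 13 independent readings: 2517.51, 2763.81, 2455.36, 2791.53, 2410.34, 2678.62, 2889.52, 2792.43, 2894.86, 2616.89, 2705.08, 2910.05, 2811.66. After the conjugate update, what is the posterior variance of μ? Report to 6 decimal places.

1724.360523

For Normal data with known variance σ², a Normal(μ₀, σ₀²) prior on μ is conjugate. Posterior precision = 1/σ₀² + n/σ²; posterior mean is the precision-weighted average of μ₀ and x̄.
σ₀² = 451.26² = 203635.5876, σ² = 150.36² = 22608.1296; σ² + n·σ₀² = 22608.1296 + 13·203635.5876 = 2669870.7684.
Posterior precision = 1/σ₀² + n/σ² = 1/203635.5876 + 13/22608.1296 = (σ² + n·σ₀²)/(σ₀²σ²) = 2669870.7684/(203635.5876·22608.1296); posterior variance σₙ² = σ₀²σ²/(σ² + n·σ₀²) = 203635.5876·22608.1296/2669870.7684 = 1724.360523.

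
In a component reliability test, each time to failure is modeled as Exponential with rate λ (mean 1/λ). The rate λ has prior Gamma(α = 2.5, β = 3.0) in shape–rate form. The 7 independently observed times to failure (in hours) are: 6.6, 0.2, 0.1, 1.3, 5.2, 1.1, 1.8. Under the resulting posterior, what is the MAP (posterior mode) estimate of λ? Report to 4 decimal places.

0.4404

With a Gamma(shape α, rate β) prior on the exponential rate λ, the posterior after n observations with total T = Σxᵢ is Gamma(α+n, β+T).
Sum of observations T = 16.3 hours; n = 7.
Posterior: Gamma(2.5+7, 3.0+16.3) = Gamma(9.5, 19.3).
Mode = (α−1)/β = 0.4404.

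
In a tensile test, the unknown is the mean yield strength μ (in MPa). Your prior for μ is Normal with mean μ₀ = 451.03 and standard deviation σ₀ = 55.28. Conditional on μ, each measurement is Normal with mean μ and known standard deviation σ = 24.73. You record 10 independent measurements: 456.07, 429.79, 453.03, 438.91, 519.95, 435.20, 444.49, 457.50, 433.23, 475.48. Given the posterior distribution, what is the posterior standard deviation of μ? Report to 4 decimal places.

For Normal data with known variance σ², a Normal(μ₀, σ₀²) prior on μ is conjugate. Posterior precision = 1/σ₀² + n/σ²; posterior mean is the precision-weighted average of μ₀ and x̄.
σ₀² = 55.28² = 3055.8784, σ² = 24.73² = 611.5729; σ² + n·σ₀² = 611.5729 + 10·3055.8784 = 31170.3569.
Posterior precision = 1/σ₀² + n/σ² = 1/3055.8784 + 10/611.5729 = (σ² + n·σ₀²)/(σ₀²σ²) = 31170.3569/(3055.8784·611.5729); posterior variance σₙ² = σ₀²σ²/(σ² + n·σ₀²) = 3055.8784·611.5729/31170.3569 = 59.957363.
Posterior SD = √σₙ² = √(3055.8784·611.5729/31170.3569) = 7.7432.

7.7432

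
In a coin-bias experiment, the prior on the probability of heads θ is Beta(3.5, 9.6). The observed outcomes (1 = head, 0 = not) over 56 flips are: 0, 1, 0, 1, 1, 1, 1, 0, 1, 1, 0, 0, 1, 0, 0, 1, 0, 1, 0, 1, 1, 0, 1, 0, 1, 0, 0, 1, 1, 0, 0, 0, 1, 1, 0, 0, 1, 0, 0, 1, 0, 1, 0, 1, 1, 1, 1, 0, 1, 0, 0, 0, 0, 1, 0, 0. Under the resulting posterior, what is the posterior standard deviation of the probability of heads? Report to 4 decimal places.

0.0593

The Beta prior is conjugate to a Binomial/Bernoulli likelihood; the update adds successes to α and failures to β.
Posterior: Beta(α+k, β+n−k) = Beta(3.5+27, 9.6+29) = Beta(30.5, 38.6).
Var = αβ/((α+β)²(α+β+1)) = 30.5·38.6/(69.1²·70.1) = 0.00351733; SD = √0.00351733 = 0.0593.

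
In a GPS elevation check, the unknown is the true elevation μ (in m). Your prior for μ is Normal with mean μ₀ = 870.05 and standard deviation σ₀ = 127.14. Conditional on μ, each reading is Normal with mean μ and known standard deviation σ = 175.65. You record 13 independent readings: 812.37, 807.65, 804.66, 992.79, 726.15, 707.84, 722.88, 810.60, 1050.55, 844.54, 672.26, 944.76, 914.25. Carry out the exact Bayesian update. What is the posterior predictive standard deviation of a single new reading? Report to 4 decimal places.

181.4453

For Normal data with known variance σ², a Normal(μ₀, σ₀²) prior on μ is conjugate. Posterior precision = 1/σ₀² + n/σ²; posterior mean is the precision-weighted average of μ₀ and x̄.
σ₀² = 127.14² = 16164.5796, σ² = 175.65² = 30852.9225; σ² + n·σ₀² = 30852.9225 + 13·16164.5796 = 240992.4573.
Posterior precision = 1/σ₀² + n/σ² = 1/16164.5796 + 13/30852.9225 = (σ² + n·σ₀²)/(σ₀²σ²) = 240992.4573/(16164.5796·30852.9225); posterior variance σₙ² = σ₀²σ²/(σ² + n·σ₀²) = 16164.5796·30852.9225/240992.4573 = 2069.461124.
Predictive variance for one new observation = σₙ² + σ² = 16164.5796·30852.9225/240992.4573 + 30852.9225 = σ²·(σ₀² + 240992.4573)/240992.4573 = 30852.9225·257157.0369/240992.4573 = 32922.383624; SD = √(30852.9225·257157.0369/240992.4573) = 181.4453.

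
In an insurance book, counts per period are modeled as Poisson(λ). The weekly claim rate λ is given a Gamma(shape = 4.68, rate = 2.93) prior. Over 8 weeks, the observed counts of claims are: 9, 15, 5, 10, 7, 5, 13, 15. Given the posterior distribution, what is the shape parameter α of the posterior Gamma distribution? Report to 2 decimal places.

83.68

With a Gamma(shape α, rate β) prior, the Poisson likelihood is conjugate: the posterior is Gamma(α + ΣXᵢ, β + n).
Sum of counts S = 79 over n = 8 weeks.
Posterior: Gamma(α+S, β+n) = Gamma(4.68+79, 2.93+8) = Gamma(83.68, 10.93).
Posterior α = 83.68.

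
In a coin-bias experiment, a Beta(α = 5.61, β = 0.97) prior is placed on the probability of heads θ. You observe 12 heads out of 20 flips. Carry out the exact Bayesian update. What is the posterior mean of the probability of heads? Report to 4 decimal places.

The Beta prior is conjugate to a Binomial/Bernoulli likelihood; the update adds successes to α and failures to β.
Posterior: Beta(α+k, β+n−k) = Beta(5.61+12, 0.97+8) = Beta(17.61, 8.97).
Posterior mean = α/(α+β) = 17.61/26.58 = 0.6625.

0.6625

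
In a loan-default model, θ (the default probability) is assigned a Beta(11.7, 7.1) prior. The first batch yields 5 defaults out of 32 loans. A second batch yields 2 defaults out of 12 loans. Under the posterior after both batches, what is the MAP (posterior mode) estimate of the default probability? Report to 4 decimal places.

The Beta prior is conjugate to a Binomial/Bernoulli likelihood; the update adds successes to α and failures to β.
After batch 1: Beta(11.7+5, 7.1+27) = Beta(16.7, 34.1).
After batch 2: Beta(16.7+2, 34.1+10) = Beta(18.7, 44.1).
Mode of Beta(a,b) for a,b>1 is (a−1)/(a+b−2) = 17.7/60.8 = 0.2911.

0.2911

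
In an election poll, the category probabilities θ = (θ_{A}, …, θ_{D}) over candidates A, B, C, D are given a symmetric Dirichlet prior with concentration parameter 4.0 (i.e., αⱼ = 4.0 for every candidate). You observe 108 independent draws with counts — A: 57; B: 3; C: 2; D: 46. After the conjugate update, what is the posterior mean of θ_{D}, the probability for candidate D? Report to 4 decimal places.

0.4032

The Dirichlet prior is conjugate to the Multinomial likelihood: each posterior αⱼ = prior αⱼ + observed count nⱼ.
Posterior concentration: (61.0, 7.0, 6.0, 50.0), total = 124.0.
E[θ_{D}|data] = α_{D}/Σα = 50.0/124.0 = 0.4032.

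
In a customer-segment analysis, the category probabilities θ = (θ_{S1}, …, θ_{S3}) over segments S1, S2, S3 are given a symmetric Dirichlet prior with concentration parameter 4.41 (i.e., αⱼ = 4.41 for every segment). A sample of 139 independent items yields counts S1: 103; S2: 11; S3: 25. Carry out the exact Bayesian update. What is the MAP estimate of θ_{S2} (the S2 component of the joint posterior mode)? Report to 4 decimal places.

The Dirichlet prior is conjugate to the Multinomial likelihood: each posterior αⱼ = prior αⱼ + observed count nⱼ.
Posterior concentration: (107.41, 15.41, 29.41), total = 152.23.
Joint mode component: (α_{S2}−1)/(Σα−K) = 14.41/149.23 = 0.0966.

0.0966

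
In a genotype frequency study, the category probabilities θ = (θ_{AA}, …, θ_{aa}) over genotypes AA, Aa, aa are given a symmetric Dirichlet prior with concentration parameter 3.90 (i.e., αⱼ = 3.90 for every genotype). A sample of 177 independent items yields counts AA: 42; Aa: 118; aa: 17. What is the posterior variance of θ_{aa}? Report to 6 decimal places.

0.000519

The Dirichlet prior is conjugate to the Multinomial likelihood: each posterior αⱼ = prior αⱼ + observed count nⱼ.
Posterior concentration: (45.90, 121.90, 20.90), total = 188.70.
Var[θ_j] = α_j(Σα−α_j)/((Σα)²(Σα+1)) = 20.90·167.80/(188.70²·189.70) = 0.000519.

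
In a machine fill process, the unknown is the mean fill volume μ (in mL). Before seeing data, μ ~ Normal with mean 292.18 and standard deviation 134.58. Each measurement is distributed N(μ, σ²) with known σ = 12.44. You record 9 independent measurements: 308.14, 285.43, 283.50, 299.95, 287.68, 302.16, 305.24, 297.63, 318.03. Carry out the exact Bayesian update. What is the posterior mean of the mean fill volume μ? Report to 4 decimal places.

For Normal data with known variance σ², a Normal(μ₀, σ₀²) prior on μ is conjugate. Posterior precision = 1/σ₀² + n/σ²; posterior mean is the precision-weighted average of μ₀ and x̄.
Σxᵢ = 308.14 + 285.43 + 283.50 + 299.95 + 287.68 + 302.16 + 305.24 + 297.63 + 318.03 = 2687.76, so n·x̄ = 2687.76.
σ₀² = 134.58² = 18111.7764, σ² = 12.44² = 154.7536; σ² + n·σ₀² = 154.7536 + 9·18111.7764 = 163160.7412.
Posterior mean = (μ₀/σ₀² + n·x̄/σ²)/(1/σ₀² + n/σ²) = (σ²·μ₀ + σ₀²·n·x̄)/(σ² + n·σ₀²) = (154.7536·292.18 + 18111.7764·2687.76)/163160.7412 = 48725324.043712/163160.7412 = 298.6339.

298.6339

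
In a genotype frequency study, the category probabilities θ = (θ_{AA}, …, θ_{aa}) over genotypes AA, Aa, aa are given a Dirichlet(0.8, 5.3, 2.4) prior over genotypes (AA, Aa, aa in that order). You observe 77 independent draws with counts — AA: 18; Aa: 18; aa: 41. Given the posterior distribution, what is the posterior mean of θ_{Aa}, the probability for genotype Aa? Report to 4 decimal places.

0.2725

The Dirichlet prior is conjugate to the Multinomial likelihood: each posterior αⱼ = prior αⱼ + observed count nⱼ.
Posterior concentration: (18.8, 23.3, 43.4), total = 85.5.
E[θ_{Aa}|data] = α_{Aa}/Σα = 23.3/85.5 = 0.2725.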